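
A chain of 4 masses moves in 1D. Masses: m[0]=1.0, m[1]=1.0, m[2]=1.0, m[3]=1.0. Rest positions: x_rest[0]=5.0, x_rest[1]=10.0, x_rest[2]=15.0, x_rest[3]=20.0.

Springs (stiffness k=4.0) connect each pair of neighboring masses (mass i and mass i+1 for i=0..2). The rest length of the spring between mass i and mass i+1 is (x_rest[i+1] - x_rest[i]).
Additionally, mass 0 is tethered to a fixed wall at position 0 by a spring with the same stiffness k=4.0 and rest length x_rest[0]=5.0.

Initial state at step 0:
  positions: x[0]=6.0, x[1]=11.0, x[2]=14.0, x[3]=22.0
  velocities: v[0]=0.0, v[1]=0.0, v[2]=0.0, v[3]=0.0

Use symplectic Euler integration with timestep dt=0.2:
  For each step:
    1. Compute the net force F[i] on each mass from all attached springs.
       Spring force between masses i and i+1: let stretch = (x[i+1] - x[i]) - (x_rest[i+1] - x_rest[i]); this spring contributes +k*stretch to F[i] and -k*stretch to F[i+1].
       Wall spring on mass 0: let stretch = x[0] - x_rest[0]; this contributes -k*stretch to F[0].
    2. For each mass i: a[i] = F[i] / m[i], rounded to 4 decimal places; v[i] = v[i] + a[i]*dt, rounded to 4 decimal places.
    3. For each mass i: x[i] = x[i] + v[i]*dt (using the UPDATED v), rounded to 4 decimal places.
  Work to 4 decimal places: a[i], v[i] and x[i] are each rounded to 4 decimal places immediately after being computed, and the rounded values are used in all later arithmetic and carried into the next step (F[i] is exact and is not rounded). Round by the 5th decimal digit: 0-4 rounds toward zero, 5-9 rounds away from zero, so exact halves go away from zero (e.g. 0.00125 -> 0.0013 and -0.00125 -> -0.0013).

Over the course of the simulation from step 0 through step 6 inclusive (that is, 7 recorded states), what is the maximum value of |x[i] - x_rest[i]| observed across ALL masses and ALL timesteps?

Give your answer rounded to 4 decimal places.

Answer: 2.4632

Derivation:
Step 0: x=[6.0000 11.0000 14.0000 22.0000] v=[0.0000 0.0000 0.0000 0.0000]
Step 1: x=[5.8400 10.6800 14.8000 21.5200] v=[-0.8000 -1.6000 4.0000 -2.4000]
Step 2: x=[5.5200 10.2448 16.0160 20.7648] v=[-1.6000 -2.1760 6.0800 -3.7760]
Step 3: x=[5.0728 9.9770 17.0684 20.0498] v=[-2.2362 -1.3389 5.2621 -3.5750]
Step 4: x=[4.5986 10.0592 17.4632 19.6578] v=[-2.3711 0.4109 1.9741 -1.9601]
Step 5: x=[4.2623 10.4523 17.0245 19.7146] v=[-1.6815 1.9656 -2.1934 0.2842]
Step 6: x=[4.2344 10.9066 15.9647 20.1410] v=[-0.1393 2.2714 -5.2991 2.1321]
Max displacement = 2.4632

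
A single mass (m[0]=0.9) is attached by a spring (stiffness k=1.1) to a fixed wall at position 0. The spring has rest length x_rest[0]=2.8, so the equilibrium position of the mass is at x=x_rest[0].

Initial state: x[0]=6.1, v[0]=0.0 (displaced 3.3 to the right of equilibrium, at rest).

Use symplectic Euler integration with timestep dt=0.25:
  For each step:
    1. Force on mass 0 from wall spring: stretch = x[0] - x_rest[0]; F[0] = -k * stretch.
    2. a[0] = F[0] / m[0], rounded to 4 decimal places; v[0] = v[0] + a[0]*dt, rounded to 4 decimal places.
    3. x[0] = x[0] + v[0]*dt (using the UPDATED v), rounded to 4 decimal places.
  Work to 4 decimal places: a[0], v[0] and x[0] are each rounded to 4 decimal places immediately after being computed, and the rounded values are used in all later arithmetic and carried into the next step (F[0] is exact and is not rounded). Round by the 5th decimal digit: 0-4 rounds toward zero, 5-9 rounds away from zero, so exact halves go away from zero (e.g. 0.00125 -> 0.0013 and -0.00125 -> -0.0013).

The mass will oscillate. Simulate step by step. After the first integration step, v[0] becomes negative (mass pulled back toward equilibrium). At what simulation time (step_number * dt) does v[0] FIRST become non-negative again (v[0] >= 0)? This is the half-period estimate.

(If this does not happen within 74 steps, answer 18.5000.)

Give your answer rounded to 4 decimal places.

Step 0: x=[6.1000] v=[0.0000]
Step 1: x=[5.8479] v=[-1.0083]
Step 2: x=[5.3630] v=[-1.9396]
Step 3: x=[4.6823] v=[-2.7228]
Step 4: x=[3.8578] v=[-3.2980]
Step 5: x=[2.9525] v=[-3.6212]
Step 6: x=[2.0356] v=[-3.6678]
Step 7: x=[1.1771] v=[-3.4342]
Step 8: x=[0.4425] v=[-2.9383]
Step 9: x=[-0.1120] v=[-2.2180]
Step 10: x=[-0.4441] v=[-1.3282]
Step 11: x=[-0.5284] v=[-0.3370]
Step 12: x=[-0.3584] v=[0.6800]
First v>=0 after going negative at step 12, time=3.0000

Answer: 3.0000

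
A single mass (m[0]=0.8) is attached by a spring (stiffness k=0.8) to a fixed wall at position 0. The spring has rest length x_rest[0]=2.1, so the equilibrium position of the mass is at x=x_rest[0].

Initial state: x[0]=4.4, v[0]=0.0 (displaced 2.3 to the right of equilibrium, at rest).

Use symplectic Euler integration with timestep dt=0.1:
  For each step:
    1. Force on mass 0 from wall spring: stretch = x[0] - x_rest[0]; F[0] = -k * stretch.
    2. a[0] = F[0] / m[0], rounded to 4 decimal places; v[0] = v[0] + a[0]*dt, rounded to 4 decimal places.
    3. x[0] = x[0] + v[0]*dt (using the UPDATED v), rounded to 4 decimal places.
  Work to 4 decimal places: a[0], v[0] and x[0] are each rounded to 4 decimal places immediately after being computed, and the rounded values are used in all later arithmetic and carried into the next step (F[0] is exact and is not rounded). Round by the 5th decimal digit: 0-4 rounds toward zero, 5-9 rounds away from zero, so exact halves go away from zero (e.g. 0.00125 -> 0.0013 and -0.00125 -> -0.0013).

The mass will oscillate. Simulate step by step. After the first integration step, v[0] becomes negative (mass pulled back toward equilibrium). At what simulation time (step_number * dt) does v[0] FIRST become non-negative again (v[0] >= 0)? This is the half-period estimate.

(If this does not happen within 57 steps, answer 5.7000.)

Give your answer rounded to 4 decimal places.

Step 0: x=[4.4000] v=[0.0000]
Step 1: x=[4.3770] v=[-0.2300]
Step 2: x=[4.3312] v=[-0.4577]
Step 3: x=[4.2631] v=[-0.6808]
Step 4: x=[4.1734] v=[-0.8971]
Step 5: x=[4.0630] v=[-1.1044]
Step 6: x=[3.9329] v=[-1.3007]
Step 7: x=[3.7845] v=[-1.4840]
Step 8: x=[3.6193] v=[-1.6525]
Step 9: x=[3.4389] v=[-1.8044]
Step 10: x=[3.2451] v=[-1.9383]
Step 11: x=[3.0398] v=[-2.0528]
Step 12: x=[2.8251] v=[-2.1468]
Step 13: x=[2.6032] v=[-2.2193]
Step 14: x=[2.3762] v=[-2.2696]
Step 15: x=[2.1465] v=[-2.2972]
Step 16: x=[1.9163] v=[-2.3019]
Step 17: x=[1.6880] v=[-2.2835]
Step 18: x=[1.4638] v=[-2.2423]
Step 19: x=[1.2459] v=[-2.1787]
Step 20: x=[1.0366] v=[-2.0933]
Step 21: x=[0.8379] v=[-1.9870]
Step 22: x=[0.6518] v=[-1.8608]
Step 23: x=[0.4802] v=[-1.7160]
Step 24: x=[0.3248] v=[-1.5540]
Step 25: x=[0.1872] v=[-1.3765]
Step 26: x=[0.0687] v=[-1.1852]
Step 27: x=[-0.0295] v=[-0.9821]
Step 28: x=[-0.1064] v=[-0.7692]
Step 29: x=[-0.1613] v=[-0.5486]
Step 30: x=[-0.1936] v=[-0.3225]
Step 31: x=[-0.2029] v=[-0.0931]
Step 32: x=[-0.1892] v=[0.1372]
First v>=0 after going negative at step 32, time=3.2000

Answer: 3.2000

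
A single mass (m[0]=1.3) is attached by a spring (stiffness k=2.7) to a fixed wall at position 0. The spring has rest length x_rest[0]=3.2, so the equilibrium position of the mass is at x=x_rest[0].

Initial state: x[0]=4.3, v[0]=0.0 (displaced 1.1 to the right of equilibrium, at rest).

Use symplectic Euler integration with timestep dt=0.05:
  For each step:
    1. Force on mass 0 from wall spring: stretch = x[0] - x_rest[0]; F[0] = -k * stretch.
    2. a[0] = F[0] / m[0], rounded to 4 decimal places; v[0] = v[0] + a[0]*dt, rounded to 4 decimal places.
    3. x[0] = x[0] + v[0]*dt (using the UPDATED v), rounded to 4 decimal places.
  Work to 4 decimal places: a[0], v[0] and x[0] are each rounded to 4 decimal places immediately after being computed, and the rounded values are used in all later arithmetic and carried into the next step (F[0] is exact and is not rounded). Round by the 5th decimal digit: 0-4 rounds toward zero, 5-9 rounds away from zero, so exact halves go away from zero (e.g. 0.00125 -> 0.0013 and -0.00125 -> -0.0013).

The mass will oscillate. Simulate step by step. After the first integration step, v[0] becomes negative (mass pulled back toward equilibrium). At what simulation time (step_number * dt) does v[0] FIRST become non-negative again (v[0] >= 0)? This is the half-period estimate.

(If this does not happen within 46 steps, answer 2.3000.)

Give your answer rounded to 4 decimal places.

Answer: 2.2000

Derivation:
Step 0: x=[4.3000] v=[0.0000]
Step 1: x=[4.2943] v=[-0.1142]
Step 2: x=[4.2829] v=[-0.2278]
Step 3: x=[4.2659] v=[-0.3403]
Step 4: x=[4.2434] v=[-0.4510]
Step 5: x=[4.2154] v=[-0.5594]
Step 6: x=[4.1822] v=[-0.6648]
Step 7: x=[4.1439] v=[-0.7668]
Step 8: x=[4.1007] v=[-0.8648]
Step 9: x=[4.0528] v=[-0.9583]
Step 10: x=[4.0005] v=[-1.0469]
Step 11: x=[3.9440] v=[-1.1300]
Step 12: x=[3.8836] v=[-1.2073]
Step 13: x=[3.8197] v=[-1.2783]
Step 14: x=[3.7526] v=[-1.3427]
Step 15: x=[3.6826] v=[-1.4001]
Step 16: x=[3.6101] v=[-1.4502]
Step 17: x=[3.5355] v=[-1.4928]
Step 18: x=[3.4591] v=[-1.5276]
Step 19: x=[3.3814] v=[-1.5545]
Step 20: x=[3.3027] v=[-1.5733]
Step 21: x=[3.2235] v=[-1.5840]
Step 22: x=[3.1442] v=[-1.5864]
Step 23: x=[3.0652] v=[-1.5806]
Step 24: x=[2.9869] v=[-1.5666]
Step 25: x=[2.9097] v=[-1.5445]
Step 26: x=[2.8340] v=[-1.5144]
Step 27: x=[2.7602] v=[-1.4764]
Step 28: x=[2.6887] v=[-1.4307]
Step 29: x=[2.6198] v=[-1.3776]
Step 30: x=[2.5539] v=[-1.3174]
Step 31: x=[2.4914] v=[-1.2503]
Step 32: x=[2.4326] v=[-1.1767]
Step 33: x=[2.3778] v=[-1.0970]
Step 34: x=[2.3272] v=[-1.0116]
Step 35: x=[2.2812] v=[-0.9210]
Step 36: x=[2.2399] v=[-0.8256]
Step 37: x=[2.2036] v=[-0.7259]
Step 38: x=[2.1725] v=[-0.6224]
Step 39: x=[2.1467] v=[-0.5157]
Step 40: x=[2.1264] v=[-0.4063]
Step 41: x=[2.1117] v=[-0.2948]
Step 42: x=[2.1026] v=[-0.1818]
Step 43: x=[2.0992] v=[-0.0678]
Step 44: x=[2.1015] v=[0.0465]
First v>=0 after going negative at step 44, time=2.2000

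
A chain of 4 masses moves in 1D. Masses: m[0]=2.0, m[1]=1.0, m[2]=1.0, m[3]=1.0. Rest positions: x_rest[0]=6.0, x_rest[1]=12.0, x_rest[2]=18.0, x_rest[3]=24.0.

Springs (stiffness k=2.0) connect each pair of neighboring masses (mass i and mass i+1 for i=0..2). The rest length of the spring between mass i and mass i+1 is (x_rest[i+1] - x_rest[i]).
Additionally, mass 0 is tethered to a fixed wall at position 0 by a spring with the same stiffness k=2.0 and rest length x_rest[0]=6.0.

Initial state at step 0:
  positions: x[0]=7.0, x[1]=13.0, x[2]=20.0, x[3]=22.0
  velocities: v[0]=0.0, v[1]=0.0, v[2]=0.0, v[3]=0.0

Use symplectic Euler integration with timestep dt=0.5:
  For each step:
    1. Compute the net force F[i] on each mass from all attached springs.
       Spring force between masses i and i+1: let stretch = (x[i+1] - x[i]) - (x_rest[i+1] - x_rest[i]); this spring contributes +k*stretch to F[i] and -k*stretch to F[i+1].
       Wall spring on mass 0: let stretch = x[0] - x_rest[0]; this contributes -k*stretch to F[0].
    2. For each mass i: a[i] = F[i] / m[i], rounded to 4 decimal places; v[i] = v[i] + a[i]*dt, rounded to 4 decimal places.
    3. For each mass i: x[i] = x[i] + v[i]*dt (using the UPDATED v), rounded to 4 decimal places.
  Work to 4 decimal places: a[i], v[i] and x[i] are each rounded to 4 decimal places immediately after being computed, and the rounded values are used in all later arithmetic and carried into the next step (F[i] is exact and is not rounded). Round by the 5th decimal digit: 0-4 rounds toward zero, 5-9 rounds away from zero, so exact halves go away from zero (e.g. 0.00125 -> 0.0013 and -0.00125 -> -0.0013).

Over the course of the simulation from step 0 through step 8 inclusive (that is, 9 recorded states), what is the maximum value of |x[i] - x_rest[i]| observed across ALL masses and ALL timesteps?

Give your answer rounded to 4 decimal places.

Answer: 2.0781

Derivation:
Step 0: x=[7.0000 13.0000 20.0000 22.0000] v=[0.0000 0.0000 0.0000 0.0000]
Step 1: x=[6.7500 13.5000 17.5000 24.0000] v=[-0.5000 1.0000 -5.0000 4.0000]
Step 2: x=[6.5000 12.6250 16.2500 25.7500] v=[-0.5000 -1.7500 -2.5000 3.5000]
Step 3: x=[6.1563 10.5000 17.9375 25.7500] v=[-0.6875 -4.2500 3.3750 0.0000]
Step 4: x=[5.3594 9.9219 19.8125 24.8438] v=[-1.5938 -1.1562 3.7500 -1.8125]
Step 5: x=[4.3633 12.0079 19.2579 24.4219] v=[-1.9923 4.1719 -1.1093 -0.8438]
Step 6: x=[4.1875 13.8966 17.6603 24.4180] v=[-0.3517 3.7773 -3.1953 -0.0078]
Step 7: x=[5.3921 12.8126 17.5597 24.0353] v=[2.4091 -2.1681 -0.2013 -0.7655]
Step 8: x=[7.1038 10.3919 18.3233 23.4148] v=[3.4233 -4.8415 1.5272 -1.2411]
Max displacement = 2.0781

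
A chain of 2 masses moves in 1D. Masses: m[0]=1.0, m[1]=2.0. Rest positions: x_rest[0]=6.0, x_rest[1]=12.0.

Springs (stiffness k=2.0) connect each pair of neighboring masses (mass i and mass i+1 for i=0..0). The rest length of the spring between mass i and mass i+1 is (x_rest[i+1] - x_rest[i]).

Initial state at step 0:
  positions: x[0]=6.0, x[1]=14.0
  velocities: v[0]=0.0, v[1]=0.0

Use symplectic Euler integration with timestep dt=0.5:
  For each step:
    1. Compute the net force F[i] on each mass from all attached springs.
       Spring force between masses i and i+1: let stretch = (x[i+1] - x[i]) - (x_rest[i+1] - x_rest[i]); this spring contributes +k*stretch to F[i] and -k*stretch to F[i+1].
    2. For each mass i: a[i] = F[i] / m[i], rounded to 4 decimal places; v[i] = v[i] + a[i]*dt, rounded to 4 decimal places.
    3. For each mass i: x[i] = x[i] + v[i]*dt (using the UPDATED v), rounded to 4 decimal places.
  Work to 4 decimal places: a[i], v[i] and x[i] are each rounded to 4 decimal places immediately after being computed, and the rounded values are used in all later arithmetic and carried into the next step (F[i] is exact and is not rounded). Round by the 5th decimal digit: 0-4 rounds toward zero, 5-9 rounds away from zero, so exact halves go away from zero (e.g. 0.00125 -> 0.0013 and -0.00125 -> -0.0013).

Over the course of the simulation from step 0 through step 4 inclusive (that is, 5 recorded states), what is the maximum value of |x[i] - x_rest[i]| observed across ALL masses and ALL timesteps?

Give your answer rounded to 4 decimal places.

Answer: 2.8125

Derivation:
Step 0: x=[6.0000 14.0000] v=[0.0000 0.0000]
Step 1: x=[7.0000 13.5000] v=[2.0000 -1.0000]
Step 2: x=[8.2500 12.8750] v=[2.5000 -1.2500]
Step 3: x=[8.8125 12.5938] v=[1.1250 -0.5625]
Step 4: x=[8.2657 12.8673] v=[-1.0937 0.5469]
Max displacement = 2.8125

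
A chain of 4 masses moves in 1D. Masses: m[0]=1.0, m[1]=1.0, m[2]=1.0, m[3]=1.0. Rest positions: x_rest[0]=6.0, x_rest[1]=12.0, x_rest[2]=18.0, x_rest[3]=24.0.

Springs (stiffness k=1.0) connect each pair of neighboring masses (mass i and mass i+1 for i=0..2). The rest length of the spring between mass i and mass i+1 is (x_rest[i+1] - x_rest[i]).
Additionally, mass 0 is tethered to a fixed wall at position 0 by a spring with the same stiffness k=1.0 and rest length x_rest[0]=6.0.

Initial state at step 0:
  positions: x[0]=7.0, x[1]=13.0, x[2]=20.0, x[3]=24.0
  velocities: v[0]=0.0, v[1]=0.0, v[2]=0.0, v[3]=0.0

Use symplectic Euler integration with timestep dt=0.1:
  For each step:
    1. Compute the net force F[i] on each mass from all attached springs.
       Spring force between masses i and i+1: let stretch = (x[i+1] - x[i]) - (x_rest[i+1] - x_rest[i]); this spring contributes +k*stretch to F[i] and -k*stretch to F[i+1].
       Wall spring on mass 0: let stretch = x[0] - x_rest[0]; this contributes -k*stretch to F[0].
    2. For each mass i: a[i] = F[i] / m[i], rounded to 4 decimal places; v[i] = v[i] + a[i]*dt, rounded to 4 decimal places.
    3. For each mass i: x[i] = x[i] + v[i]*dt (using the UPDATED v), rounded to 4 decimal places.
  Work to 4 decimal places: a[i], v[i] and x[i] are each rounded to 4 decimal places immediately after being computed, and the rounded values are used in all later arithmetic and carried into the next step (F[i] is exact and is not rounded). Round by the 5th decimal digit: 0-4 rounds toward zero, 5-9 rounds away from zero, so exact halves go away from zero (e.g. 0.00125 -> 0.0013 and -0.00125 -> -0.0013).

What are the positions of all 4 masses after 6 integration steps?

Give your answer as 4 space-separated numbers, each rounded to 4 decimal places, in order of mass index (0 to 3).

Answer: 6.8100 13.1699 19.4306 24.3862

Derivation:
Step 0: x=[7.0000 13.0000 20.0000 24.0000] v=[0.0000 0.0000 0.0000 0.0000]
Step 1: x=[6.9900 13.0100 19.9700 24.0200] v=[-0.1000 0.1000 -0.3000 0.2000]
Step 2: x=[6.9703 13.0294 19.9109 24.0595] v=[-0.1970 0.1940 -0.5910 0.3950]
Step 3: x=[6.9415 13.0570 19.8245 24.1175] v=[-0.2881 0.2762 -0.8643 0.5801]
Step 4: x=[6.9044 13.0911 19.7133 24.1926] v=[-0.3707 0.3414 -1.1118 0.7508]
Step 5: x=[6.8602 13.1296 19.5807 24.2829] v=[-0.4425 0.3850 -1.3261 0.9029]
Step 6: x=[6.8100 13.1699 19.4306 24.3862] v=[-0.5016 0.4032 -1.5010 1.0327]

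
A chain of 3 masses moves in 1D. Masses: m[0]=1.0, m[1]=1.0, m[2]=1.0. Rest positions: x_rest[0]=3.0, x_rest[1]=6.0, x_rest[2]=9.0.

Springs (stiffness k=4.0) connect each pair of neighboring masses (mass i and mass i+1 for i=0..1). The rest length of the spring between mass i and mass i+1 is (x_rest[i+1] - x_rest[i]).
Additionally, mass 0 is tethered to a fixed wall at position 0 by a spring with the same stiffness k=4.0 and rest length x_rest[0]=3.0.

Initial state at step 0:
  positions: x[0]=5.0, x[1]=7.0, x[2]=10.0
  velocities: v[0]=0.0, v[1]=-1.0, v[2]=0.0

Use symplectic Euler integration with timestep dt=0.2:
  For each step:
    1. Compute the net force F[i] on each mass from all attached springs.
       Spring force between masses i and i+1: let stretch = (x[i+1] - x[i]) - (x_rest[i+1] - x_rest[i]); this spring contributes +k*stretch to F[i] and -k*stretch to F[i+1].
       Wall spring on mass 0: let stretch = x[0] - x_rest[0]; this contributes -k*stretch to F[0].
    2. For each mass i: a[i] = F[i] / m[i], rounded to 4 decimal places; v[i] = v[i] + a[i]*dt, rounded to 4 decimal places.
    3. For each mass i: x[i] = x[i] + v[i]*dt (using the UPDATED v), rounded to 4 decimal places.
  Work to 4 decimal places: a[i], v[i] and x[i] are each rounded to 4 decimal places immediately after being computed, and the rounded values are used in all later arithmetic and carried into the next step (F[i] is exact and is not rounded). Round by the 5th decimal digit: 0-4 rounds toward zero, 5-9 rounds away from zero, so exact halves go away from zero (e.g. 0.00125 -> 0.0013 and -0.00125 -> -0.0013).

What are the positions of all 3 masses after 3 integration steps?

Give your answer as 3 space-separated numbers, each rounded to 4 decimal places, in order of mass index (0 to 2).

Answer: 2.8307 7.0190 9.9908

Derivation:
Step 0: x=[5.0000 7.0000 10.0000] v=[0.0000 -1.0000 0.0000]
Step 1: x=[4.5200 6.9600 10.0000] v=[-2.4000 -0.2000 0.0000]
Step 2: x=[3.7072 7.0160 9.9936] v=[-4.0640 0.2800 -0.0320]
Step 3: x=[2.8307 7.0190 9.9908] v=[-4.3827 0.0150 -0.0141]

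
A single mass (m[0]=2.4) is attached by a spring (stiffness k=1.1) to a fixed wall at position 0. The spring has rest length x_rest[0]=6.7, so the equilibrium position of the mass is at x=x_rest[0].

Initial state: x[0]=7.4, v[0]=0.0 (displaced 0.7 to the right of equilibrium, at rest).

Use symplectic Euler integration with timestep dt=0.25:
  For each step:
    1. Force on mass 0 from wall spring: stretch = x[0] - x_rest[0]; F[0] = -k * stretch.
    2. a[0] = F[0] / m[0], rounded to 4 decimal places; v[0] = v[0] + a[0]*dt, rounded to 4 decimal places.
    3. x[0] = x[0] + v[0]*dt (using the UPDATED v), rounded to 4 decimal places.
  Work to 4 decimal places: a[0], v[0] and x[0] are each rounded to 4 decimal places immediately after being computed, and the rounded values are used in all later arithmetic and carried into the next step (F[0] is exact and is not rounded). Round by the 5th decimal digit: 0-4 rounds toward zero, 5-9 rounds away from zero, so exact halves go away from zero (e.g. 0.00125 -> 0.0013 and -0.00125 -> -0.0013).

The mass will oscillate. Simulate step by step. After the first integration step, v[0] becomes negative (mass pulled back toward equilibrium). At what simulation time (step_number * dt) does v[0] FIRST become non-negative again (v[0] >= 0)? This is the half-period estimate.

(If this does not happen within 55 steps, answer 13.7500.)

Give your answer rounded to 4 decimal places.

Step 0: x=[7.4000] v=[0.0000]
Step 1: x=[7.3800] v=[-0.0802]
Step 2: x=[7.3405] v=[-0.1581]
Step 3: x=[7.2826] v=[-0.2315]
Step 4: x=[7.2080] v=[-0.2983]
Step 5: x=[7.1189] v=[-0.3565]
Step 6: x=[7.0178] v=[-0.4045]
Step 7: x=[6.9076] v=[-0.4409]
Step 8: x=[6.7914] v=[-0.4647]
Step 9: x=[6.6726] v=[-0.4752]
Step 10: x=[6.5546] v=[-0.4721]
Step 11: x=[6.4407] v=[-0.4555]
Step 12: x=[6.3343] v=[-0.4258]
Step 13: x=[6.2383] v=[-0.3839]
Step 14: x=[6.1556] v=[-0.3310]
Step 15: x=[6.0885] v=[-0.2686]
Step 16: x=[6.0389] v=[-0.1985]
Step 17: x=[6.0082] v=[-0.1228]
Step 18: x=[5.9973] v=[-0.0435]
Step 19: x=[6.0066] v=[0.0370]
First v>=0 after going negative at step 19, time=4.7500

Answer: 4.7500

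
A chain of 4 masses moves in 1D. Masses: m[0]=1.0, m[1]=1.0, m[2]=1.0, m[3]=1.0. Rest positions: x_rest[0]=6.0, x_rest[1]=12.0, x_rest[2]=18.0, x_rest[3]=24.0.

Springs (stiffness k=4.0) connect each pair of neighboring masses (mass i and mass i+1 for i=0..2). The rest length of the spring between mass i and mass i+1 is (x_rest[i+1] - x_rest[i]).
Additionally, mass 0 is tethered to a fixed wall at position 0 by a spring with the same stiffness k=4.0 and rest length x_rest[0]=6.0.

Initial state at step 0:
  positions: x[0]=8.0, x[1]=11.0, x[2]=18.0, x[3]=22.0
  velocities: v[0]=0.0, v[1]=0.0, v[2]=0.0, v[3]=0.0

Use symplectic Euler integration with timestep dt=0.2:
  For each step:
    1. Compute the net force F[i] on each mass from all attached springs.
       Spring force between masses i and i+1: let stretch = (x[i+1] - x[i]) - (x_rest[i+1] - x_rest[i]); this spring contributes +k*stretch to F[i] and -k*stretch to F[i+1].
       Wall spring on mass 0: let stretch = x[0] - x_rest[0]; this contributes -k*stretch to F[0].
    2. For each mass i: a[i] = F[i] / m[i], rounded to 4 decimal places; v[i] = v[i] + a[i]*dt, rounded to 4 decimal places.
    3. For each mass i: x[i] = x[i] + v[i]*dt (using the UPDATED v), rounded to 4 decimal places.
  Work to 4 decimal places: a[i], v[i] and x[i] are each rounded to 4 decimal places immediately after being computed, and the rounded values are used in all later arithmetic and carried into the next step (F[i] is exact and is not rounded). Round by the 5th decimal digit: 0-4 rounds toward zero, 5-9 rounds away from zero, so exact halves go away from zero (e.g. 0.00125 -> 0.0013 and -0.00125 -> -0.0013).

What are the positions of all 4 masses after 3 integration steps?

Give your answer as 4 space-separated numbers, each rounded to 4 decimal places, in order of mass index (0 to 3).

Step 0: x=[8.0000 11.0000 18.0000 22.0000] v=[0.0000 0.0000 0.0000 0.0000]
Step 1: x=[7.2000 11.6400 17.5200 22.3200] v=[-4.0000 3.2000 -2.4000 1.6000]
Step 2: x=[5.9584 12.5104 16.8672 22.8320] v=[-6.2080 4.3520 -3.2640 2.5600]
Step 3: x=[4.8118 13.0296 16.4717 23.3496] v=[-5.7331 2.5958 -1.9776 2.5882]

Answer: 4.8118 13.0296 16.4717 23.3496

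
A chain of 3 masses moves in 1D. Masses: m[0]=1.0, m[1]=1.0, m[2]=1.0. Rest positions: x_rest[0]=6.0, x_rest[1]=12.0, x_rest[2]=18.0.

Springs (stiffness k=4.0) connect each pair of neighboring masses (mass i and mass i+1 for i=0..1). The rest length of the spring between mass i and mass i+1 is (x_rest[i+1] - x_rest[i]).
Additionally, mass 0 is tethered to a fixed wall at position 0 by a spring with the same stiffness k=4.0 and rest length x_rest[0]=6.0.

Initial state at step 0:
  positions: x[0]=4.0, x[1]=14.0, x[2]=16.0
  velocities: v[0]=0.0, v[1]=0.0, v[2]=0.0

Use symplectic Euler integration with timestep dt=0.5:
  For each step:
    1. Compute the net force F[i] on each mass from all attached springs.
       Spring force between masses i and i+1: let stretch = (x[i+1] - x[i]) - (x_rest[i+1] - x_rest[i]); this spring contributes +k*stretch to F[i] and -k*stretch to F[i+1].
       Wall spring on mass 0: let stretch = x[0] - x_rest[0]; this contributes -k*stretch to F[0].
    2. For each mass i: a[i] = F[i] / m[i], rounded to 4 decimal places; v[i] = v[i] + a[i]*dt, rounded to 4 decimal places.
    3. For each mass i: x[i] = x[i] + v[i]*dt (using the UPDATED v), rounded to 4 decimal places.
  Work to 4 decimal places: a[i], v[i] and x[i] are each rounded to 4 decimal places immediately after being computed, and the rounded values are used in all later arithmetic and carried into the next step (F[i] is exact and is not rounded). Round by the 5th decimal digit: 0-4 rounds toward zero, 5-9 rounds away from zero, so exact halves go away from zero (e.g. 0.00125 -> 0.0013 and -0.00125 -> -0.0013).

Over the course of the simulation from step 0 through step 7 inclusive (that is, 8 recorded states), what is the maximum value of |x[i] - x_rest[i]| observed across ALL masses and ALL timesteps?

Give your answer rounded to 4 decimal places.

Step 0: x=[4.0000 14.0000 16.0000] v=[0.0000 0.0000 0.0000]
Step 1: x=[10.0000 6.0000 20.0000] v=[12.0000 -16.0000 8.0000]
Step 2: x=[2.0000 16.0000 16.0000] v=[-16.0000 20.0000 -8.0000]
Step 3: x=[6.0000 12.0000 18.0000] v=[8.0000 -8.0000 4.0000]
Step 4: x=[10.0000 8.0000 20.0000] v=[8.0000 -8.0000 4.0000]
Step 5: x=[2.0000 18.0000 16.0000] v=[-16.0000 20.0000 -8.0000]
Step 6: x=[8.0000 10.0000 20.0000] v=[12.0000 -16.0000 8.0000]
Step 7: x=[8.0000 10.0000 20.0000] v=[0.0000 0.0000 0.0000]
Max displacement = 6.0000

Answer: 6.0000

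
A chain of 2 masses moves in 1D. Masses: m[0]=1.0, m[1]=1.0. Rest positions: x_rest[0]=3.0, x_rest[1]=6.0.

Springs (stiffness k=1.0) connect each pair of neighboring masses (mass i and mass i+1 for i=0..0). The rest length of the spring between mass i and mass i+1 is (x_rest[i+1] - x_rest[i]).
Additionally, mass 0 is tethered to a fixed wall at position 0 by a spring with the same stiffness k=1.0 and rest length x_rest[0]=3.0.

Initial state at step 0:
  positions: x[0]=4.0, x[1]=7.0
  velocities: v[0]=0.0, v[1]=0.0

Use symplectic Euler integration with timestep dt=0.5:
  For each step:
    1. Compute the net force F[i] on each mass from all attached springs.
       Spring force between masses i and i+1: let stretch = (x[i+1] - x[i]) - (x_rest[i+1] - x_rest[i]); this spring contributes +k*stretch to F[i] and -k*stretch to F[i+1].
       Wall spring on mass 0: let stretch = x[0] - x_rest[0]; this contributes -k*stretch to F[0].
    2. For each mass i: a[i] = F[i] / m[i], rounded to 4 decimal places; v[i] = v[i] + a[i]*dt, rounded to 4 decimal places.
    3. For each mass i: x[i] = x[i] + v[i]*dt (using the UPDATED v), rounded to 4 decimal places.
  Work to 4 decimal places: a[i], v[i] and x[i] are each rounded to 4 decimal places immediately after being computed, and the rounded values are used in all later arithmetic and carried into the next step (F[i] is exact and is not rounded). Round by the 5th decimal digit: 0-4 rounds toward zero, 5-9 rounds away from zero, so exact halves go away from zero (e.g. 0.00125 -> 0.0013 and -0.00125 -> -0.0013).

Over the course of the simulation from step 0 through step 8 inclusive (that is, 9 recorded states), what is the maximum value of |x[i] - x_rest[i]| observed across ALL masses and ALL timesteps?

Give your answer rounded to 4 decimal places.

Answer: 1.1683

Derivation:
Step 0: x=[4.0000 7.0000] v=[0.0000 0.0000]
Step 1: x=[3.7500 7.0000] v=[-0.5000 0.0000]
Step 2: x=[3.3750 6.9375] v=[-0.7500 -0.1250]
Step 3: x=[3.0469 6.7344] v=[-0.6563 -0.4063]
Step 4: x=[2.8789 6.3594] v=[-0.3360 -0.7501]
Step 5: x=[2.8613 5.8642] v=[-0.0352 -0.9904]
Step 6: x=[2.8791 5.3683] v=[0.0356 -0.9919]
Step 7: x=[2.7994 5.0001] v=[-0.1594 -0.7365]
Step 8: x=[2.5700 4.8317] v=[-0.4588 -0.3369]
Max displacement = 1.1683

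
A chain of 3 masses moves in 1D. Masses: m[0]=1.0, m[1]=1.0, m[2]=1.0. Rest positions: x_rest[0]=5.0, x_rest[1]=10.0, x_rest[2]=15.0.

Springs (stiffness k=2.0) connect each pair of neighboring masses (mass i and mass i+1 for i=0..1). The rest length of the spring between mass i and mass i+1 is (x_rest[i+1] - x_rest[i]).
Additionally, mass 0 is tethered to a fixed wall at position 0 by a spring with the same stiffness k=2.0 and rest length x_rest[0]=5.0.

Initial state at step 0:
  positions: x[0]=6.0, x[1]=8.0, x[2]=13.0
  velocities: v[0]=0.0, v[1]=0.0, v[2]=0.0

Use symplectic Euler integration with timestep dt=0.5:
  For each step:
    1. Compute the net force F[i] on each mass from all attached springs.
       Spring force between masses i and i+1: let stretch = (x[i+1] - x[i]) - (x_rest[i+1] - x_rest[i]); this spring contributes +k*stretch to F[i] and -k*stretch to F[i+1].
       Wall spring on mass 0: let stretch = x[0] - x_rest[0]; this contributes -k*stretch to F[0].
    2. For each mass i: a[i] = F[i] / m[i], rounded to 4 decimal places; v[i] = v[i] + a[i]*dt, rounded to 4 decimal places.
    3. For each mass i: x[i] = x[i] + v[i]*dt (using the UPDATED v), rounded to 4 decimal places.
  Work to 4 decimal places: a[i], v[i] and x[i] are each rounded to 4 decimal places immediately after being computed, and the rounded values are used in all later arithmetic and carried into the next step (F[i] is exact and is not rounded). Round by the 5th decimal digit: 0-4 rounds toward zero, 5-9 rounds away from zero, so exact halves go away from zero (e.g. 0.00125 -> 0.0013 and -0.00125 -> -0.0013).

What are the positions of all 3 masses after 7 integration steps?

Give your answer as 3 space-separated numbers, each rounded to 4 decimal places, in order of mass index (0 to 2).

Answer: 5.7891 12.1875 15.1876

Derivation:
Step 0: x=[6.0000 8.0000 13.0000] v=[0.0000 0.0000 0.0000]
Step 1: x=[4.0000 9.5000 13.0000] v=[-4.0000 3.0000 0.0000]
Step 2: x=[2.7500 10.0000 13.7500] v=[-2.5000 1.0000 1.5000]
Step 3: x=[3.7500 8.7500 15.1250] v=[2.0000 -2.5000 2.7500]
Step 4: x=[5.3750 8.1875 15.8125] v=[3.2500 -1.1250 1.3750]
Step 5: x=[5.7188 10.0313 15.1875] v=[0.6875 3.6875 -1.2500]
Step 6: x=[5.3594 12.2969 14.4844] v=[-0.7188 4.5312 -1.4062]
Step 7: x=[5.7891 12.1875 15.1876] v=[0.8593 -0.2188 1.4063]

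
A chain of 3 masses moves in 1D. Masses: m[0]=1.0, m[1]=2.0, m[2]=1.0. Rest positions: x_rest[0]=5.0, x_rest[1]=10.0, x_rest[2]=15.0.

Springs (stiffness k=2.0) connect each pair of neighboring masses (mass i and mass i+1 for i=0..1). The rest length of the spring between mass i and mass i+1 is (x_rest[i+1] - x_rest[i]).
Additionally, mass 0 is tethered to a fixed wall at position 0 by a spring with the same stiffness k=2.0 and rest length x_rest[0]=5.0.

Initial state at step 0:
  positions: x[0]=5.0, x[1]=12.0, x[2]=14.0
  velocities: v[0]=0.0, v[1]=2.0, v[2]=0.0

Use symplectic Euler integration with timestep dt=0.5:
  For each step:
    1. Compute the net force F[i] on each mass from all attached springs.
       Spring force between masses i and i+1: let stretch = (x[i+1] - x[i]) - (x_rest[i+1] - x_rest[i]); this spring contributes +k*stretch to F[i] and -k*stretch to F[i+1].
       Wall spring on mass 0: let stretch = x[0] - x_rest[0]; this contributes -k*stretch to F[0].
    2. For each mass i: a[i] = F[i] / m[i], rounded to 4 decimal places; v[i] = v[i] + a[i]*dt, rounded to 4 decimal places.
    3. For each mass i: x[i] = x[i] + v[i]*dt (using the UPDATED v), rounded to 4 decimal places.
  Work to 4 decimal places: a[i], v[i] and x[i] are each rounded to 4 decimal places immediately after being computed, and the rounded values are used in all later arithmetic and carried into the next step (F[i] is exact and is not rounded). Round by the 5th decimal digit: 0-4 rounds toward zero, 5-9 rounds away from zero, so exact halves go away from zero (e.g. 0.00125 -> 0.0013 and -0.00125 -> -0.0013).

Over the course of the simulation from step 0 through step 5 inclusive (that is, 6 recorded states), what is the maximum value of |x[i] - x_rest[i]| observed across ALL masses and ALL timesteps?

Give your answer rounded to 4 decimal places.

Step 0: x=[5.0000 12.0000 14.0000] v=[0.0000 2.0000 0.0000]
Step 1: x=[6.0000 11.7500 15.5000] v=[2.0000 -0.5000 3.0000]
Step 2: x=[6.8750 11.0000 17.6250] v=[1.7500 -1.5000 4.2500]
Step 3: x=[6.3750 10.8750 18.9375] v=[-1.0000 -0.2500 2.6250]
Step 4: x=[4.9375 11.6407 18.7188] v=[-2.8750 1.5313 -0.4375]
Step 5: x=[4.3829 12.5001 17.4610] v=[-1.1093 1.7188 -2.5156]
Max displacement = 3.9375

Answer: 3.9375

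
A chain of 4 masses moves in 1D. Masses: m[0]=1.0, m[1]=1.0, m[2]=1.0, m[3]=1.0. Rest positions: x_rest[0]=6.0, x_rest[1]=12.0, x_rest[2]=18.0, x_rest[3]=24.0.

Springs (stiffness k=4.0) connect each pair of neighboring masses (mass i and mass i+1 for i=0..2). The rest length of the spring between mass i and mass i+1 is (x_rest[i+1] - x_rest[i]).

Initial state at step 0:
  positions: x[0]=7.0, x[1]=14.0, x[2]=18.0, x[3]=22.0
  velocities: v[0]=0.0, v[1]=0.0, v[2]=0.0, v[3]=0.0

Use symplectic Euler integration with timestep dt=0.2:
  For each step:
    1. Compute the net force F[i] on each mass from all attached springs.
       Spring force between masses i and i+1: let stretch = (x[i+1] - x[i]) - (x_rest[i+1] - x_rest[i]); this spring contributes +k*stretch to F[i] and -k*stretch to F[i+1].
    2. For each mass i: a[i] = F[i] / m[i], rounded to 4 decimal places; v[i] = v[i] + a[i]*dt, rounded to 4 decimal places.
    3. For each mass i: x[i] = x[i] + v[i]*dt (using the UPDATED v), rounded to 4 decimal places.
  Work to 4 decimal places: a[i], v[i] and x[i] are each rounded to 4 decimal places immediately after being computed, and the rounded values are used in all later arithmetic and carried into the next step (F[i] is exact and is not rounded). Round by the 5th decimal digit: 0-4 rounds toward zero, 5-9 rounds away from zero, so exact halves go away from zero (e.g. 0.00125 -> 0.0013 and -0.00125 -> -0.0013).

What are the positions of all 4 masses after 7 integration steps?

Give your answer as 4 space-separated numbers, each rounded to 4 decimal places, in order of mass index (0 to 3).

Step 0: x=[7.0000 14.0000 18.0000 22.0000] v=[0.0000 0.0000 0.0000 0.0000]
Step 1: x=[7.1600 13.5200 18.0000 22.3200] v=[0.8000 -2.4000 0.0000 1.6000]
Step 2: x=[7.3776 12.7392 17.9744 22.9088] v=[1.0880 -3.9040 -0.1280 2.9440]
Step 3: x=[7.4931 11.9382 17.9007 23.6681] v=[0.5773 -4.0051 -0.3686 3.7965]
Step 4: x=[7.3598 11.3800 17.7958 24.4646] v=[-0.6666 -2.7912 -0.5247 3.9826]
Step 5: x=[6.9097 11.2051 17.7313 25.1541] v=[-2.2504 -0.8747 -0.3223 3.4476]
Step 6: x=[6.1869 11.3871 17.8103 25.6160] v=[-3.6141 0.9099 0.3950 2.3094]
Step 7: x=[5.3361 11.7648 18.1105 25.7890] v=[-4.2539 1.8883 1.5010 0.8648]

Answer: 5.3361 11.7648 18.1105 25.7890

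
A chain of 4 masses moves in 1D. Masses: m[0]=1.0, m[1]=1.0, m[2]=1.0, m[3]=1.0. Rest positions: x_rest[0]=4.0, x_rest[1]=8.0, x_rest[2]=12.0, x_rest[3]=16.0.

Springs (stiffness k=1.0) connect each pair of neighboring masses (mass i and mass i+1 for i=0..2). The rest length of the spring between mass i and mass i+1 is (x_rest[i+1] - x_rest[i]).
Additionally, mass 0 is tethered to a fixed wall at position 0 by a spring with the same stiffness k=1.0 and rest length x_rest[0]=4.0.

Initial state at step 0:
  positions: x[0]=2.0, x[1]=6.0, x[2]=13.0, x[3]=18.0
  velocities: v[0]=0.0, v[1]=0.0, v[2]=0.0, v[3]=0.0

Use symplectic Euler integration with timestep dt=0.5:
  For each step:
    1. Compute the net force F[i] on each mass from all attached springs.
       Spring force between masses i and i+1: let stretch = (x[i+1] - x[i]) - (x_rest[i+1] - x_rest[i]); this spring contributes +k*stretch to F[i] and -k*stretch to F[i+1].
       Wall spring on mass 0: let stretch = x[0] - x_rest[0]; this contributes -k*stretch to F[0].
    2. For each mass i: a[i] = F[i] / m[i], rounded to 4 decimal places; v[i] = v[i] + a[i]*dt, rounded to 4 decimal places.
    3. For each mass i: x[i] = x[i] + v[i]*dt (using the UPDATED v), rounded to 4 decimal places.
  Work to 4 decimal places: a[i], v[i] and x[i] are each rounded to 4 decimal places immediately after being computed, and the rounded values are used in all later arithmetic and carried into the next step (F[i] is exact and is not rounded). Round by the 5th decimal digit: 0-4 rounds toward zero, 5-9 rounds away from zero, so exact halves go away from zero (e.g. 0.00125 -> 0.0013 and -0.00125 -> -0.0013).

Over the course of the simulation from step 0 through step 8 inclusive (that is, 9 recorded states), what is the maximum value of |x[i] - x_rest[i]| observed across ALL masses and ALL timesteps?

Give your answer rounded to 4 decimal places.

Step 0: x=[2.0000 6.0000 13.0000 18.0000] v=[0.0000 0.0000 0.0000 0.0000]
Step 1: x=[2.5000 6.7500 12.5000 17.7500] v=[1.0000 1.5000 -1.0000 -0.5000]
Step 2: x=[3.4375 7.8750 11.8750 17.1875] v=[1.8750 2.2500 -1.2500 -1.1250]
Step 3: x=[4.6250 8.8907 11.5781 16.2969] v=[2.3750 2.0313 -0.5938 -1.7813]
Step 4: x=[5.7227 9.5118 11.7891 15.2266] v=[2.1954 1.2422 0.4219 -2.1407]
Step 5: x=[6.3370 9.7550 12.2901 14.2969] v=[1.2286 0.4863 1.0020 -1.8595]
Step 6: x=[6.2216 9.7775 12.6591 13.8655] v=[-0.2309 0.0449 0.7379 -0.8629]
Step 7: x=[5.4397 9.6314 12.6093 14.1325] v=[-1.5638 -0.2923 -0.0997 0.5339]
Step 8: x=[4.3458 9.1818 12.1958 15.0187] v=[-2.1878 -0.8992 -0.8271 1.7723]
Max displacement = 2.3370

Answer: 2.3370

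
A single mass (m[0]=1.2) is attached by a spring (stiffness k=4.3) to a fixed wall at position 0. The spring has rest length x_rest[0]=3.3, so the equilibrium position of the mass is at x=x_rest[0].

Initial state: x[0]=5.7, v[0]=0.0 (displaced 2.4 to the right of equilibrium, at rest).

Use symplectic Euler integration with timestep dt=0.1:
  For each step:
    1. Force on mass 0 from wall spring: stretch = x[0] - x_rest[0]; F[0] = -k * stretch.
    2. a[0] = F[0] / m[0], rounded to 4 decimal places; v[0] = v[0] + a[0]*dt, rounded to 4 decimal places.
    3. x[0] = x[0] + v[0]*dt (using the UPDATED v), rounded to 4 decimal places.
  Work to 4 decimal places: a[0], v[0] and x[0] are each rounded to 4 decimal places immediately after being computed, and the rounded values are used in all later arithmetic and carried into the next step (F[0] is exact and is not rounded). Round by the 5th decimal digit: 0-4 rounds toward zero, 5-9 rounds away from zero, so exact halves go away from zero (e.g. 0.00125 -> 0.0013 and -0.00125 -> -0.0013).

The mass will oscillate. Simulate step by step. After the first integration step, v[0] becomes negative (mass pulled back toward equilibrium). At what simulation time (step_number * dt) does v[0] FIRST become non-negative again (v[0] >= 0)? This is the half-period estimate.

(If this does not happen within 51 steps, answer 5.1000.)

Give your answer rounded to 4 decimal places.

Answer: 1.7000

Derivation:
Step 0: x=[5.7000] v=[0.0000]
Step 1: x=[5.6140] v=[-0.8600]
Step 2: x=[5.4451] v=[-1.6892]
Step 3: x=[5.1993] v=[-2.4579]
Step 4: x=[4.8855] v=[-3.1385]
Step 5: x=[4.5148] v=[-3.7066]
Step 6: x=[4.1006] v=[-4.1419]
Step 7: x=[3.6577] v=[-4.4288]
Step 8: x=[3.2020] v=[-4.5570]
Step 9: x=[2.7498] v=[-4.5219]
Step 10: x=[2.3173] v=[-4.3247]
Step 11: x=[1.9200] v=[-3.9726]
Step 12: x=[1.5722] v=[-3.4781]
Step 13: x=[1.2863] v=[-2.8590]
Step 14: x=[1.0726] v=[-2.1374]
Step 15: x=[0.9387] v=[-1.3393]
Step 16: x=[0.8894] v=[-0.4932]
Step 17: x=[0.9265] v=[0.3706]
First v>=0 after going negative at step 17, time=1.7000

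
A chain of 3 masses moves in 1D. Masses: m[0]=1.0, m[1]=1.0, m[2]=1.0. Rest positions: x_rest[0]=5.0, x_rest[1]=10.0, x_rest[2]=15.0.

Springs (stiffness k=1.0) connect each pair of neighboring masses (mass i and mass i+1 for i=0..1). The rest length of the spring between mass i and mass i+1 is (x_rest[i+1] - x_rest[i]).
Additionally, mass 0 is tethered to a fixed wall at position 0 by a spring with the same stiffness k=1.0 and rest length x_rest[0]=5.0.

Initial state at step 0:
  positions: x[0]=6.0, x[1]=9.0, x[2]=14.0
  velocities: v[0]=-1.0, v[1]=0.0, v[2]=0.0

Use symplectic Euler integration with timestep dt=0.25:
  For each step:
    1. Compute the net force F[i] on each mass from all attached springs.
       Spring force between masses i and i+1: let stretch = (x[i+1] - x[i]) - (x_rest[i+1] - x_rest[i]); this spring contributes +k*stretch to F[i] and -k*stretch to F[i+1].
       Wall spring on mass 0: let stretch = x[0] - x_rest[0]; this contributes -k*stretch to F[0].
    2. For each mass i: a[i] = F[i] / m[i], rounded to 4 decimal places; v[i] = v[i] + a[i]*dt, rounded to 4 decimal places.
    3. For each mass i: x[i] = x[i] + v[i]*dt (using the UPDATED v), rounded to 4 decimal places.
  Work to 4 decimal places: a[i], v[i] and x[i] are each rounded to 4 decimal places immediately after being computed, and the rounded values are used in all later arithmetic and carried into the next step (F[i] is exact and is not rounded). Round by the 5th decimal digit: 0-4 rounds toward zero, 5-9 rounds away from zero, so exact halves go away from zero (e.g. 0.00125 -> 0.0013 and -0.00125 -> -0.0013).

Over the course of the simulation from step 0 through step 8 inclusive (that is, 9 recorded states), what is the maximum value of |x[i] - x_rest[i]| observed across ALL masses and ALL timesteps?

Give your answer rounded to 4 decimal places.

Step 0: x=[6.0000 9.0000 14.0000] v=[-1.0000 0.0000 0.0000]
Step 1: x=[5.5625 9.1250 14.0000] v=[-1.7500 0.5000 0.0000]
Step 2: x=[5.0000 9.3320 14.0078] v=[-2.2500 0.8281 0.0313]
Step 3: x=[4.3958 9.5605 14.0359] v=[-2.4170 0.9141 0.1124]
Step 4: x=[3.8396 9.7460 14.0968] v=[-2.2248 0.7418 0.2436]
Step 5: x=[3.4126 9.8342 14.1983] v=[-1.7081 0.3529 0.4059]
Step 6: x=[3.1736 9.7938 14.3395] v=[-0.9559 -0.1615 0.5649]
Step 7: x=[3.1500 9.6238 14.5091] v=[-0.0943 -0.6801 0.6785]
Step 8: x=[3.3342 9.3545 14.6859] v=[0.7367 -1.0772 0.7072]
Max displacement = 1.8500

Answer: 1.8500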